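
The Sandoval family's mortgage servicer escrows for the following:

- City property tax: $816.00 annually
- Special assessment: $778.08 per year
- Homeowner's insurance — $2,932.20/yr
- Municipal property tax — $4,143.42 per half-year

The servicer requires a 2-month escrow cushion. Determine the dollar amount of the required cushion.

$2,135.52

City property tax: $816.00 annually
Special assessment: $778.08 annually
Homeowner's insurance: $2,932.20 annually
Municipal property tax: $4,143.42 × 2 = $8,286.84 annually
Yearly total = $816.00 + $778.08 + $2,932.20 + $8,286.84 = $12,813.12
Base monthly escrow = $12,813.12 ÷ 12 = $1,067.76
Reserve = 2 × $1,067.76 = $2,135.52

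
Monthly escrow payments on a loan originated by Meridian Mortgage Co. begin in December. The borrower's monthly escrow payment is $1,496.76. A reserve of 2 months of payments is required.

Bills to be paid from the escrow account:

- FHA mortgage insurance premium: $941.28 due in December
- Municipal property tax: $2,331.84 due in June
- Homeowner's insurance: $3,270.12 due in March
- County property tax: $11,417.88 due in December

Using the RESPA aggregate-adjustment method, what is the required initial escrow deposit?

$13,855.92

Cushion = 2 × $1,496.76 = $2,993.52
Trial balance (start $0, +$1,496.76 each month, − disbursements):
  Dec: +$1,496.76 − $12,359.16 → -$10,862.40
  Jan: +$1,496.76 → -$9,365.64
  Feb: +$1,496.76 → -$7,868.88
  Mar: +$1,496.76 − $3,270.12 → -$9,642.24
  Apr: +$1,496.76 → -$8,145.48
  May: +$1,496.76 → -$6,648.72
  Jun: +$1,496.76 − $2,331.84 → -$7,483.80
  Jul: +$1,496.76 → -$5,987.04
  Aug: +$1,496.76 → -$4,490.28
  Sep: +$1,496.76 → -$2,993.52
  Oct: +$1,496.76 → -$1,496.76
  Nov: +$1,496.76 → $0.00
Lowest trial balance = -$10,862.40 (Dec)
Initial deposit = cushion − low point = $2,993.52 − (-$10,862.40) = $13,855.92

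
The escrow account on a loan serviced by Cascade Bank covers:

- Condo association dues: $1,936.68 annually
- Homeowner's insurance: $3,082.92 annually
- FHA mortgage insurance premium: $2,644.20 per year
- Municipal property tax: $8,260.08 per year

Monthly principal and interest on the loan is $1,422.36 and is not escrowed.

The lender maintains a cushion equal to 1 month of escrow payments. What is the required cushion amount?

$1,326.99

Condo association dues: $1,936.68 annually
Homeowner's insurance: $3,082.92 annually
FHA mortgage insurance premium: $2,644.20 annually
Municipal property tax: $8,260.08 annually
Yearly total = $1,936.68 + $3,082.92 + $2,644.20 + $8,260.08 = $15,923.88
Monthly = $15,923.88 / 12 = $1,326.99
Reserve = 1 × $1,326.99 = $1,326.99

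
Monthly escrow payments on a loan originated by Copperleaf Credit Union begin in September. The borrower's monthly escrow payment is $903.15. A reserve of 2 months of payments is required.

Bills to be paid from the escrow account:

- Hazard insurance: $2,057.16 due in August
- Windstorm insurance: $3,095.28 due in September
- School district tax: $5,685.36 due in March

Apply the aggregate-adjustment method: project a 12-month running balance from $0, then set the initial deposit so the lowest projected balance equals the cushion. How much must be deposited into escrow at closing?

$4,264.89

Cushion = 2 × $903.15 = $1,806.30
Trial balance (start $0, +$903.15 each month, − disbursements):
  Sep: +$903.15 − $3,095.28 → -$2,192.13
  Oct: +$903.15 → -$1,288.98
  Nov: +$903.15 → -$385.83
  Dec: +$903.15 → $517.32
  Jan: +$903.15 → $1,420.47
  Feb: +$903.15 → $2,323.62
  Mar: +$903.15 − $5,685.36 → -$2,458.59
  Apr: +$903.15 → -$1,555.44
  May: +$903.15 → -$652.29
  Jun: +$903.15 → $250.86
  Jul: +$903.15 → $1,154.01
  Aug: +$903.15 − $2,057.16 → $0.00
Lowest trial balance = -$2,458.59 (Mar)
Initial deposit = cushion − low point = $1,806.30 − (-$2,458.59) = $4,264.89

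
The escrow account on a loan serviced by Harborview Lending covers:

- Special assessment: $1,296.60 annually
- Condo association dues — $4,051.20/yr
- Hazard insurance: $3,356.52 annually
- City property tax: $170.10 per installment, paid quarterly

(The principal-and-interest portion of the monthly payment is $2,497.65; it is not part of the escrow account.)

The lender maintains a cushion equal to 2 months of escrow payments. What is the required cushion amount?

Special assessment — $1,296.60/yr
Condo association dues — $4,051.20/yr
Hazard insurance — $3,356.52/yr
City property tax — $170.10 × 4 = $680.40/yr
Yearly total = $9,384.72
Monthly = $9,384.72 / 12 = $782.06
Reserve = 2 × $782.06 = $1,564.12

$1,564.12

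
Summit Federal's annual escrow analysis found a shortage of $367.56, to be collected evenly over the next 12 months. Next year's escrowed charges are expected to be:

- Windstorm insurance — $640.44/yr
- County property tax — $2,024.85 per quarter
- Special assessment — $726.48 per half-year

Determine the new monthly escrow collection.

$880.03

Windstorm insurance: $640.44/yr
County property tax: $2,024.85 × 4 = $8,099.40/yr
Special assessment: $726.48 × 2 = $1,452.96/yr
Total per year = $10,192.80
Base monthly escrow = $10,192.80 / 12 = $849.40
Monthly shortage recovery: $367.56 / 12 = $30.63
Adjusted monthly = $849.40 + $30.63 = $880.03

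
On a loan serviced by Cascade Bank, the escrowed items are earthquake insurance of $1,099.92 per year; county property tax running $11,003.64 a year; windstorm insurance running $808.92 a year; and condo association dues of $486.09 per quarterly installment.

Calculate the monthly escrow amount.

Earthquake insurance — $1,099.92 per year
County property tax — $11,003.64 per year
Windstorm insurance — $808.92 per year
Condo association dues — $486.09 × 4 = $1,944.36 per year
Total annual escrow = $1,099.92 + $11,003.64 + $808.92 + $1,944.36 = $14,856.84
Monthly escrow = $14,856.84 / 12 = $1,238.07

$1,238.07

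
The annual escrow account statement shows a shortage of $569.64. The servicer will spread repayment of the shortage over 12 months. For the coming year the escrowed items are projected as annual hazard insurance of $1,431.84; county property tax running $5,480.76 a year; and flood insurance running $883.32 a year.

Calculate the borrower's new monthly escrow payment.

$697.13

Hazard insurance = $1,431.84 per year
County property tax = $5,480.76 per year
Flood insurance = $883.32 per year
Combined annual = $7,795.92
Per month = $7,795.92 / 12 = $649.66
Shortage spread = $569.64 / 12 = $47.47/mo
Adjusted monthly = $649.66 + $47.47 = $697.13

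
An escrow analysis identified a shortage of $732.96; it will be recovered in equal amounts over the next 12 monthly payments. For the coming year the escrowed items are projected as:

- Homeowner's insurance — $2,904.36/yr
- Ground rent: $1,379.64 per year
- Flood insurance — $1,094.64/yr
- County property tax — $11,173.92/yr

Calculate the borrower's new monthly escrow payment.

$1,440.46

Homeowner's insurance — $2,904.36 annually
Ground rent — $1,379.64 annually
Flood insurance — $1,094.64 annually
County property tax — $11,173.92 annually
Total annual escrow = $2,904.36 + $1,379.64 + $1,094.64 + $11,173.92 = $16,552.56
Per month = $16,552.56 ÷ 12 = $1,379.38
Shortage spread = $732.96 ÷ 12 = $61.08/mo
New monthly escrow = $1,379.38 + $61.08 = $1,440.46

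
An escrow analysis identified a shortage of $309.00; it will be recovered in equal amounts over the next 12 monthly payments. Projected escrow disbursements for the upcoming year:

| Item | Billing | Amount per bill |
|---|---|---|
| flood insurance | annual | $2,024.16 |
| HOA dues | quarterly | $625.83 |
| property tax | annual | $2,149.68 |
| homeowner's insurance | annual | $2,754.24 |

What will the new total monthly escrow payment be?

Flood insurance: $2,024.16 per year
HOA dues: $625.83 × 4 = $2,503.32 per year
Property tax: $2,149.68 per year
Homeowner's insurance: $2,754.24 per year
Total annual escrow = $9,431.40
Base monthly escrow = $9,431.40 ÷ 12 = $785.95
Shortage spread = $309.00 / 12 = $25.75/mo
New monthly escrow = $785.95 + $25.75 = $811.70

$811.70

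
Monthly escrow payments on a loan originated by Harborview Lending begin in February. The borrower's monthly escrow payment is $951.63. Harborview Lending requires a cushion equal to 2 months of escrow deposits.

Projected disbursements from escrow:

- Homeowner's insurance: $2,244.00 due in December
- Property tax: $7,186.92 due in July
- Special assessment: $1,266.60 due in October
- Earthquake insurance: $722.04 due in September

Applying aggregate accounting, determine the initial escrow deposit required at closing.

Cushion = 2 × $951.63 = $1,903.26
Trial balance (start $0, +$951.63 each month, − disbursements):
  Feb: +$951.63 → $951.63
  Mar: +$951.63 → $1,903.26
  Apr: +$951.63 → $2,854.89
  May: +$951.63 → $3,806.52
  Jun: +$951.63 → $4,758.15
  Jul: +$951.63 − $7,186.92 → -$1,477.14
  Aug: +$951.63 → -$525.51
  Sep: +$951.63 − $722.04 → -$295.92
  Oct: +$951.63 − $1,266.60 → -$610.89
  Nov: +$951.63 → $340.74
  Dec: +$951.63 − $2,244.00 → -$951.63
  Jan: +$951.63 → $0.00
Lowest trial balance = -$1,477.14 (Jul)
Initial deposit = cushion − low point = $1,903.26 − (-$1,477.14) = $3,380.40

$3,380.40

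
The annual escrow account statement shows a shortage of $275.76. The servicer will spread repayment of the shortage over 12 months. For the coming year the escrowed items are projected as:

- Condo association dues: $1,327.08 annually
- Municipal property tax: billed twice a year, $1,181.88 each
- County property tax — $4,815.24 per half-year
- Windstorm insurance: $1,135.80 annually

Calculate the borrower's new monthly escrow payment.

Condo association dues: $1,327.08 annually
Municipal property tax: $1,181.88 × 2 = $2,363.76 annually
County property tax: $4,815.24 × 2 = $9,630.48 annually
Windstorm insurance: $1,135.80 annually
Annual escrow total = $1,327.08 + $2,363.76 + $9,630.48 + $1,135.80 = $14,457.12
Monthly = $14,457.12 ÷ 12 = $1,204.76
Shortage spread = $275.76 / 12 = $22.98/mo
Adjusted monthly = $1,204.76 + $22.98 = $1,227.74

$1,227.74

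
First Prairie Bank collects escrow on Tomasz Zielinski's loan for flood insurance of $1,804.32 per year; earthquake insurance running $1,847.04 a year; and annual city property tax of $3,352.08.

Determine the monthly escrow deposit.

Flood insurance — $1,804.32 per year
Earthquake insurance — $1,847.04 per year
City property tax — $3,352.08 per year
Total annual escrow = $1,804.32 + $1,847.04 + $3,352.08 = $7,003.44
Monthly escrow = $7,003.44 ÷ 12 = $583.62

$583.62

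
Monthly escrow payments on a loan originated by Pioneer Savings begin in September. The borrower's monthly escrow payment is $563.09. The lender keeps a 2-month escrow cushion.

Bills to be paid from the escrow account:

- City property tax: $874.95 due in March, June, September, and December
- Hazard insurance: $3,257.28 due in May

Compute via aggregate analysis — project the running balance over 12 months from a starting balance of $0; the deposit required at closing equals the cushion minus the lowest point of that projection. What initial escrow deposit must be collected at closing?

$2,252.36

Cushion = 2 × $563.09 = $1,126.18
Trial balance (start $0, +$563.09 each month, − disbursements):
  Sep: +$563.09 − $874.95 → -$311.86
  Oct: +$563.09 → $251.23
  Nov: +$563.09 → $814.32
  Dec: +$563.09 − $874.95 → $502.46
  Jan: +$563.09 → $1,065.55
  Feb: +$563.09 → $1,628.64
  Mar: +$563.09 − $874.95 → $1,316.78
  Apr: +$563.09 → $1,879.87
  May: +$563.09 − $3,257.28 → -$814.32
  Jun: +$563.09 − $874.95 → -$1,126.18
  Jul: +$563.09 → -$563.09
  Aug: +$563.09 → $0.00
Lowest trial balance = -$1,126.18 (Jun)
Initial deposit = cushion − low point = $1,126.18 − (-$1,126.18) = $2,252.36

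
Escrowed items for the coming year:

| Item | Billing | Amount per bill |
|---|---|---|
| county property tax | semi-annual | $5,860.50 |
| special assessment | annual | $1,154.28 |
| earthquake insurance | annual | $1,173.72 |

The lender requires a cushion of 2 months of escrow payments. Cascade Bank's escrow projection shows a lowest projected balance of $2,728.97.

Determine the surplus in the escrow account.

$387.47

County property tax: $5,860.50 × 2 = $11,721.00/yr
Special assessment: $1,154.28/yr
Earthquake insurance: $1,173.72/yr
Annual escrow total = $11,721.00 + $1,154.28 + $1,173.72 = $14,049.00
Base monthly escrow = $14,049.00 ÷ 12 = $1,170.75
Required reserve = 2 × $1,170.75 = $2,341.50
Excess over cushion: $2,728.97 − $2,341.50 = $387.47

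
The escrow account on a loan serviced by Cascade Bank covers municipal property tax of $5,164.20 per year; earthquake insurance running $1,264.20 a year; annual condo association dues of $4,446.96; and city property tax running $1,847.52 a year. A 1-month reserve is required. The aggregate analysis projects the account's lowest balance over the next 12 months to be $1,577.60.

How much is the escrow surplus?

$517.36

Municipal property tax = $5,164.20 annually
Earthquake insurance = $1,264.20 annually
Condo association dues = $4,446.96 annually
City property tax = $1,847.52 annually
Annual escrow total = $5,164.20 + $1,264.20 + $4,446.96 + $1,847.52 = $12,722.88
Base monthly escrow = $12,722.88 ÷ 12 = $1,060.24
Cushion = 1 × $1,060.24 = $1,060.24
Surplus = $1,577.60 − $1,060.24 = $517.36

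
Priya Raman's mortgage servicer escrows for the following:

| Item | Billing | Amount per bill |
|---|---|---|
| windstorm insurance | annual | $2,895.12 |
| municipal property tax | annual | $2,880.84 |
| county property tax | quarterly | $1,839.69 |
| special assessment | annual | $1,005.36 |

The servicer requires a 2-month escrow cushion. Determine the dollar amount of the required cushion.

Windstorm insurance — $2,895.12
Municipal property tax — $2,880.84
County property tax — $1,839.69 × 4 = $7,358.76
Special assessment — $1,005.36
Combined annual = $2,895.12 + $2,880.84 + $7,358.76 + $1,005.36 = $14,140.08
Base monthly escrow = $14,140.08 ÷ 12 = $1,178.34
Cushion = 2 × $1,178.34 = $2,356.68

$2,356.68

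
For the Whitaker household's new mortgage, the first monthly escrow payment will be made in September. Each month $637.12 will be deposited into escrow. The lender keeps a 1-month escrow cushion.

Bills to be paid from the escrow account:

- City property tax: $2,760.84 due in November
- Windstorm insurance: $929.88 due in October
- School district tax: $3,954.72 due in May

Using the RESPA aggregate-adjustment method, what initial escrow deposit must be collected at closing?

$2,548.48

Cushion = 1 × $637.12 = $637.12
Trial balance (start $0, +$637.12 each month, − disbursements):
  Sep: +$637.12 → $637.12
  Oct: +$637.12 − $929.88 → $344.36
  Nov: +$637.12 − $2,760.84 → -$1,779.36
  Dec: +$637.12 → -$1,142.24
  Jan: +$637.12 → -$505.12
  Feb: +$637.12 → $132.00
  Mar: +$637.12 → $769.12
  Apr: +$637.12 → $1,406.24
  May: +$637.12 − $3,954.72 → -$1,911.36
  Jun: +$637.12 → -$1,274.24
  Jul: +$637.12 → -$637.12
  Aug: +$637.12 → $0.00
Lowest trial balance = -$1,911.36 (May)
Initial deposit = cushion − low point = $637.12 − (-$1,911.36) = $2,548.48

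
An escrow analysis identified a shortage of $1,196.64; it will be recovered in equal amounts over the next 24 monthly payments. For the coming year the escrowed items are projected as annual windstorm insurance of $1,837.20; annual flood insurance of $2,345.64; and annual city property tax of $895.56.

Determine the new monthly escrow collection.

Windstorm insurance = $1,837.20 annually
Flood insurance = $2,345.64 annually
City property tax = $895.56 annually
Annual escrow total = $1,837.20 + $2,345.64 + $895.56 = $5,078.40
Base monthly escrow = $5,078.40 / 12 = $423.20
Shortage spread = $1,196.64 ÷ 24 = $49.86/mo
New monthly escrow = $423.20 + $49.86 = $473.06

$473.06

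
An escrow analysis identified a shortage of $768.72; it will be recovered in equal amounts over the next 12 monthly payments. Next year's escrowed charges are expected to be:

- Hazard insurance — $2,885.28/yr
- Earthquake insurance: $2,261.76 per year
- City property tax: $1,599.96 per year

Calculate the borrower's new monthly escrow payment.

Hazard insurance — $2,885.28 per year
Earthquake insurance — $2,261.76 per year
City property tax — $1,599.96 per year
Total annual escrow = $2,885.28 + $2,261.76 + $1,599.96 = $6,747.00
Base monthly escrow = $6,747.00 / 12 = $562.25
Shortage per month = $768.72 / 12 = $64.06
Adjusted monthly = $562.25 + $64.06 = $626.31

$626.31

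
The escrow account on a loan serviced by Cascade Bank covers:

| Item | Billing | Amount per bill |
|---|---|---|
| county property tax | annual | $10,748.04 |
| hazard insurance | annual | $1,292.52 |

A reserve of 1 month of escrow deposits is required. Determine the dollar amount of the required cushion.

$1,003.38

County property tax — $10,748.04 per year
Hazard insurance — $1,292.52 per year
Total per year = $10,748.04 + $1,292.52 = $12,040.56
Monthly = $12,040.56 / 12 = $1,003.38
Cushion = 1 × $1,003.38 = $1,003.38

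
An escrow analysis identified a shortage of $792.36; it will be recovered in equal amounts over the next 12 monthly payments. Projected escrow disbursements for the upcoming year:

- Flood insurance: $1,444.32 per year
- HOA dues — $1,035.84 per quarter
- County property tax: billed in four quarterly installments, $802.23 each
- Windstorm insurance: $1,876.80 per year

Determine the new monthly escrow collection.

Flood insurance: $1,444.32/yr
HOA dues: $1,035.84 × 4 = $4,143.36/yr
County property tax: $802.23 × 4 = $3,208.92/yr
Windstorm insurance: $1,876.80/yr
Total per year = $1,444.32 + $4,143.36 + $3,208.92 + $1,876.80 = $10,673.40
Base monthly escrow = $10,673.40 / 12 = $889.45
Shortage spread = $792.36 / 12 = $66.03/mo
New monthly escrow = $889.45 + $66.03 = $955.48

$955.48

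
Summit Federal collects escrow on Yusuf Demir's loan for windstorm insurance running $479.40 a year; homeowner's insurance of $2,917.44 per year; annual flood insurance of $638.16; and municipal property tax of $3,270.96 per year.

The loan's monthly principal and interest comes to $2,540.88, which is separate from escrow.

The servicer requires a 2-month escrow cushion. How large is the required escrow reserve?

$1,217.66

Windstorm insurance = $479.40 per year
Homeowner's insurance = $2,917.44 per year
Flood insurance = $638.16 per year
Municipal property tax = $3,270.96 per year
Yearly total = $7,305.96
Per month = $7,305.96 ÷ 12 = $608.83
Cushion = 2 × $608.83 = $1,217.66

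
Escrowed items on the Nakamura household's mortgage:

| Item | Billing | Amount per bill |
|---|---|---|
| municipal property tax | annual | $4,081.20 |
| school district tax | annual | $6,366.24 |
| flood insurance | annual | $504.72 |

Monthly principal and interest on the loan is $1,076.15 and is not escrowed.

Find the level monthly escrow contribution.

$912.68

Municipal property tax — $4,081.20
School district tax — $6,366.24
Flood insurance — $504.72
Annual escrow total = $4,081.20 + $6,366.24 + $504.72 = $10,952.16
Monthly = $10,952.16 / 12 = $912.68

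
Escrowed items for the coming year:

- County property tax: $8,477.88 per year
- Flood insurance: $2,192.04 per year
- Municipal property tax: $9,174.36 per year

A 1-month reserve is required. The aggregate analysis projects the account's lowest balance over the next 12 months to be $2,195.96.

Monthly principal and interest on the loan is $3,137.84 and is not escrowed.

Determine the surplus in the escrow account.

$542.27

County property tax: $8,477.88 per year
Flood insurance: $2,192.04 per year
Municipal property tax: $9,174.36 per year
Total annual escrow = $19,844.28
Per month = $19,844.28 ÷ 12 = $1,653.69
Required cushion = 1 × $1,653.69 = $1,653.69
Excess over cushion: $2,195.96 − $1,653.69 = $542.27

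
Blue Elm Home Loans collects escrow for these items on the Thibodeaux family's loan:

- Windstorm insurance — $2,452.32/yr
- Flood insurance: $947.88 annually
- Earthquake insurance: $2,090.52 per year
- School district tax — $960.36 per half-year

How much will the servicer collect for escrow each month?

$617.62

Windstorm insurance: $2,452.32 annually
Flood insurance: $947.88 annually
Earthquake insurance: $2,090.52 annually
School district tax: $960.36 × 2 = $1,920.72 annually
Total per year = $7,411.44
Monthly = $7,411.44 / 12 = $617.62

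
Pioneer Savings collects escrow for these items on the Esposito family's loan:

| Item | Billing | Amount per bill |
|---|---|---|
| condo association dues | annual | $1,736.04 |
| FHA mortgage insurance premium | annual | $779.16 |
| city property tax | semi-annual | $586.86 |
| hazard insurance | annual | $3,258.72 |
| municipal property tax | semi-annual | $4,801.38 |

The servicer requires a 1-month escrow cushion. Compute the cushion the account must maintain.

$1,379.20

Condo association dues: $1,736.04
FHA mortgage insurance premium: $779.16
City property tax: $586.86 × 2 = $1,173.72
Hazard insurance: $3,258.72
Municipal property tax: $4,801.38 × 2 = $9,602.76
Total annual escrow = $1,736.04 + $779.16 + $1,173.72 + $3,258.72 + $9,602.76 = $16,550.40
Base monthly escrow = $16,550.40 ÷ 12 = $1,379.20
Cushion = 1 × $1,379.20 = $1,379.20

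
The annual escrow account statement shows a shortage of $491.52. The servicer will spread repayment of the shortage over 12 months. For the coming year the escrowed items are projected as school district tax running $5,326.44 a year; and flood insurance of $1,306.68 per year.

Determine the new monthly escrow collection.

School district tax = $5,326.44/yr
Flood insurance = $1,306.68/yr
Combined annual = $5,326.44 + $1,306.68 = $6,633.12
Monthly escrow = $6,633.12 ÷ 12 = $552.76
Shortage spread = $491.52 / 12 = $40.96/mo
New monthly escrow = $552.76 + $40.96 = $593.72

$593.72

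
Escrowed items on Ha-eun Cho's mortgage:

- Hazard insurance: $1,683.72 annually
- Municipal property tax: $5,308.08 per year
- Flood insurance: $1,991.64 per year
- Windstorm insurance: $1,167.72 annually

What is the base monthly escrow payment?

Hazard insurance — $1,683.72/yr
Municipal property tax — $5,308.08/yr
Flood insurance — $1,991.64/yr
Windstorm insurance — $1,167.72/yr
Annual escrow total = $1,683.72 + $5,308.08 + $1,991.64 + $1,167.72 = $10,151.16
Monthly escrow = $10,151.16 / 12 = $845.93

$845.93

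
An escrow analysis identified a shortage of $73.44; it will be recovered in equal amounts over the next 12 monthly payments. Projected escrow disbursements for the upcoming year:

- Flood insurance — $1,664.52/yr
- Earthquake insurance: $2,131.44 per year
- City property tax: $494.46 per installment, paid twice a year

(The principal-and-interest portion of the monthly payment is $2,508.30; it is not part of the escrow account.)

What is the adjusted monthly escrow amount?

$404.86

Flood insurance = $1,664.52 annually
Earthquake insurance = $2,131.44 annually
City property tax = $494.46 × 2 = $988.92 annually
Total annual escrow = $4,784.88
Base monthly escrow = $4,784.88 ÷ 12 = $398.74
Shortage per month = $73.44 / 12 = $6.12
New monthly escrow = $398.74 + $6.12 = $404.86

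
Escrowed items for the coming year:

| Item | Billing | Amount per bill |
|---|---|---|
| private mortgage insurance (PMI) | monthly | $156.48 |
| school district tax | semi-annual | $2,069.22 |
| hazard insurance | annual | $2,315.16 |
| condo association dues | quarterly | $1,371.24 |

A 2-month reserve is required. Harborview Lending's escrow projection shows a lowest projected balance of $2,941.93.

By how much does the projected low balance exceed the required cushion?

Private mortgage insurance (PMI) — $156.48 × 12 = $1,877.76
School district tax — $2,069.22 × 2 = $4,138.44
Hazard insurance — $2,315.16
Condo association dues — $1,371.24 × 4 = $5,484.96
Total per year = $13,816.32
Monthly escrow = $13,816.32 / 12 = $1,151.36
Cushion = 2 × $1,151.36 = $2,302.72
Surplus = $2,941.93 − $2,302.72 = $639.21

$639.21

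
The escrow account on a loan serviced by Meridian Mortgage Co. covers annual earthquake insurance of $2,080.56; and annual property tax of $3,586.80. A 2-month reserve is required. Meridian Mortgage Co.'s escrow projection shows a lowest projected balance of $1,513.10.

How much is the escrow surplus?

Earthquake insurance: $2,080.56 annually
Property tax: $3,586.80 annually
Annual escrow total = $2,080.56 + $3,586.80 = $5,667.36
Monthly escrow = $5,667.36 ÷ 12 = $472.28
Cushion = 2 × $472.28 = $944.56
Surplus = $1,513.10 − $944.56 = $568.54

$568.54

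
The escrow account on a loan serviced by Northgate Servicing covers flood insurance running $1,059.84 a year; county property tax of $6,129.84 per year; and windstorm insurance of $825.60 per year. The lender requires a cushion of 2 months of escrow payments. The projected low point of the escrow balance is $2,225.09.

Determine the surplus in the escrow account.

$889.21

Flood insurance — $1,059.84
County property tax — $6,129.84
Windstorm insurance — $825.60
Total per year = $1,059.84 + $6,129.84 + $825.60 = $8,015.28
Monthly = $8,015.28 / 12 = $667.94
Required reserve = 2 × $667.94 = $1,335.88
Excess over cushion: $2,225.09 − $1,335.88 = $889.21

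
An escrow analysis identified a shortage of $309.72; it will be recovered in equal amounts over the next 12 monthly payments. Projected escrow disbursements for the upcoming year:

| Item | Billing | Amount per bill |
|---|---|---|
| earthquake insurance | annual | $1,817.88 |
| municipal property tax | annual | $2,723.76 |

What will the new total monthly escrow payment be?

$404.28

Earthquake insurance = $1,817.88
Municipal property tax = $2,723.76
Annual escrow total = $4,541.64
Monthly = $4,541.64 ÷ 12 = $378.47
Monthly shortage recovery: $309.72 / 12 = $25.81
Adjusted monthly = $378.47 + $25.81 = $404.28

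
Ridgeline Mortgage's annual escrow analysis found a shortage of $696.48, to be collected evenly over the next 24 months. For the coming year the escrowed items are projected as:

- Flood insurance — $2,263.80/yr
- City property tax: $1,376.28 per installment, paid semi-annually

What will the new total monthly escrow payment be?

Flood insurance = $2,263.80/yr
City property tax = $1,376.28 × 2 = $2,752.56/yr
Total annual escrow = $5,016.36
Base monthly escrow = $5,016.36 ÷ 12 = $418.03
Shortage per month = $696.48 / 24 = $29.02
New monthly escrow = $418.03 + $29.02 = $447.05

$447.05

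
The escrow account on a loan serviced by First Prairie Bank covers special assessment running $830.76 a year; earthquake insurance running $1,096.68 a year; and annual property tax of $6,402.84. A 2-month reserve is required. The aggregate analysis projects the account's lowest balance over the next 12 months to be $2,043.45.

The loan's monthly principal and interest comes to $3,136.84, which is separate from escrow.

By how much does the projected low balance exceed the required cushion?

$655.07

Special assessment: $830.76/yr
Earthquake insurance: $1,096.68/yr
Property tax: $6,402.84/yr
Annual escrow total = $8,330.28
Monthly = $8,330.28 ÷ 12 = $694.19
Required reserve = 2 × $694.19 = $1,388.38
Surplus = $2,043.45 − $1,388.38 = $655.07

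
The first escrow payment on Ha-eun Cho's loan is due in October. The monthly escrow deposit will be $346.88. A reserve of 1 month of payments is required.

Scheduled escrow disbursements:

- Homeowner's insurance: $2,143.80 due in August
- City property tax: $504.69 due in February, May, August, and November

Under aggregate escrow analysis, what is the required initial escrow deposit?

$693.76

Cushion = 1 × $346.88 = $346.88
Trial balance (start $0, +$346.88 each month, − disbursements):
  Oct: +$346.88 → $346.88
  Nov: +$346.88 − $504.69 → $189.07
  Dec: +$346.88 → $535.95
  Jan: +$346.88 → $882.83
  Feb: +$346.88 − $504.69 → $725.02
  Mar: +$346.88 → $1,071.90
  Apr: +$346.88 → $1,418.78
  May: +$346.88 − $504.69 → $1,260.97
  Jun: +$346.88 → $1,607.85
  Jul: +$346.88 → $1,954.73
  Aug: +$346.88 − $2,648.49 → -$346.88
  Sep: +$346.88 → $0.00
Lowest trial balance = -$346.88 (Aug)
Initial deposit = cushion − low point = $346.88 − (-$346.88) = $693.76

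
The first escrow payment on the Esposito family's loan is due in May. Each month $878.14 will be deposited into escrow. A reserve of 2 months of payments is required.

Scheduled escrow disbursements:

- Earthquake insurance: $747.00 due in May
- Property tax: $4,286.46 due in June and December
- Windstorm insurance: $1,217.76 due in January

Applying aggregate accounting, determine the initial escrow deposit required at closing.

Cushion = 2 × $878.14 = $1,756.28
Trial balance (start $0, +$878.14 each month, − disbursements):
  May: +$878.14 − $747.00 → $131.14
  Jun: +$878.14 − $4,286.46 → -$3,277.18
  Jul: +$878.14 → -$2,399.04
  Aug: +$878.14 → -$1,520.90
  Sep: +$878.14 → -$642.76
  Oct: +$878.14 → $235.38
  Nov: +$878.14 → $1,113.52
  Dec: +$878.14 − $4,286.46 → -$2,294.80
  Jan: +$878.14 − $1,217.76 → -$2,634.42
  Feb: +$878.14 → -$1,756.28
  Mar: +$878.14 → -$878.14
  Apr: +$878.14 → $0.00
Lowest trial balance = -$3,277.18 (Jun)
Initial deposit = cushion − low point = $1,756.28 − (-$3,277.18) = $5,033.46

$5,033.46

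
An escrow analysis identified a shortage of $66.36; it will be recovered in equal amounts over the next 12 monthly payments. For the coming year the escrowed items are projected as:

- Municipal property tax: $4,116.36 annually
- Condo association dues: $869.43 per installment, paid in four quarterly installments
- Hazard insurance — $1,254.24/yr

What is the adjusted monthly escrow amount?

Municipal property tax — $4,116.36 per year
Condo association dues — $869.43 × 4 = $3,477.72 per year
Hazard insurance — $1,254.24 per year
Annual escrow total = $8,848.32
Monthly escrow = $8,848.32 ÷ 12 = $737.36
Shortage spread = $66.36 / 12 = $5.53/mo
New monthly escrow = $737.36 + $5.53 = $742.89

$742.89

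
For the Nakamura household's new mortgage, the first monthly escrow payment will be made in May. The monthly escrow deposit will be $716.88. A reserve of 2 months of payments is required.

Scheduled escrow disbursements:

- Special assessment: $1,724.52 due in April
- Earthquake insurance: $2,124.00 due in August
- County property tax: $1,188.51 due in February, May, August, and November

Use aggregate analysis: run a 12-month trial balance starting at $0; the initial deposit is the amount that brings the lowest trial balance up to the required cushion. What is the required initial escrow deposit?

Cushion = 2 × $716.88 = $1,433.76
Trial balance (start $0, +$716.88 each month, − disbursements):
  May: +$716.88 − $1,188.51 → -$471.63
  Jun: +$716.88 → $245.25
  Jul: +$716.88 → $962.13
  Aug: +$716.88 − $3,312.51 → -$1,633.50
  Sep: +$716.88 → -$916.62
  Oct: +$716.88 → -$199.74
  Nov: +$716.88 − $1,188.51 → -$671.37
  Dec: +$716.88 → $45.51
  Jan: +$716.88 → $762.39
  Feb: +$716.88 − $1,188.51 → $290.76
  Mar: +$716.88 → $1,007.64
  Apr: +$716.88 − $1,724.52 → $0.00
Lowest trial balance = -$1,633.50 (Aug)
Initial deposit = cushion − low point = $1,433.76 − (-$1,633.50) = $3,067.26

$3,067.26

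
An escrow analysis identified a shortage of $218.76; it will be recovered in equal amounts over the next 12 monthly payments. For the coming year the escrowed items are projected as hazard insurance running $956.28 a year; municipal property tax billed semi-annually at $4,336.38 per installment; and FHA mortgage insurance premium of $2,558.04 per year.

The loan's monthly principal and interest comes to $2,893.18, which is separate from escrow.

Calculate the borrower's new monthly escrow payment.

Hazard insurance: $956.28
Municipal property tax: $4,336.38 × 2 = $8,672.76
FHA mortgage insurance premium: $2,558.04
Total annual escrow = $12,187.08
Base monthly escrow = $12,187.08 ÷ 12 = $1,015.59
Shortage spread = $218.76 ÷ 12 = $18.23/mo
Adjusted monthly = $1,015.59 + $18.23 = $1,033.82

$1,033.82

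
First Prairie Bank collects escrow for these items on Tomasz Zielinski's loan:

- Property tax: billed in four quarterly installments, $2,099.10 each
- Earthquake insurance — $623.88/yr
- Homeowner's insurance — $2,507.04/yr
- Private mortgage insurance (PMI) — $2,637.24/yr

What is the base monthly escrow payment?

Property tax — $2,099.10 × 4 = $8,396.40 annually
Earthquake insurance — $623.88 annually
Homeowner's insurance — $2,507.04 annually
Private mortgage insurance (PMI) — $2,637.24 annually
Annual escrow total = $14,164.56
Monthly = $14,164.56 ÷ 12 = $1,180.38

$1,180.38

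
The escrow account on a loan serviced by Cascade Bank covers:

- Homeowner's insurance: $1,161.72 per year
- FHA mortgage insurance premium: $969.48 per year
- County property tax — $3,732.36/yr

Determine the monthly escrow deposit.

$488.63

Homeowner's insurance — $1,161.72
FHA mortgage insurance premium — $969.48
County property tax — $3,732.36
Total annual escrow = $5,863.56
Monthly escrow = $5,863.56 / 12 = $488.63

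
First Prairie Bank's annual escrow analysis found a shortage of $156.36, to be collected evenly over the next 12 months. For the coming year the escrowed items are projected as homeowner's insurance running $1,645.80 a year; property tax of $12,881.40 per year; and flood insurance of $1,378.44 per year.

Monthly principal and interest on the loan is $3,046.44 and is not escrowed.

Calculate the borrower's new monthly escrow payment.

Homeowner's insurance — $1,645.80
Property tax — $12,881.40
Flood insurance — $1,378.44
Combined annual = $1,645.80 + $12,881.40 + $1,378.44 = $15,905.64
Monthly = $15,905.64 / 12 = $1,325.47
Shortage per month = $156.36 ÷ 12 = $13.03
Adjusted monthly = $1,325.47 + $13.03 = $1,338.50

$1,338.50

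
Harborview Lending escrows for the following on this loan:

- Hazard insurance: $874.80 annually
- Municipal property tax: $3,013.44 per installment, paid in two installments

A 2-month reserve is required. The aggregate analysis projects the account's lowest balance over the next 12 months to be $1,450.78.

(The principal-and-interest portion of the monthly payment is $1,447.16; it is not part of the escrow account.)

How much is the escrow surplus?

Hazard insurance: $874.80 annually
Municipal property tax: $3,013.44 × 2 = $6,026.88 annually
Yearly total = $6,901.68
Base monthly escrow = $6,901.68 / 12 = $575.14
Required reserve = 2 × $575.14 = $1,150.28
Excess over cushion: $1,450.78 − $1,150.28 = $300.50

$300.50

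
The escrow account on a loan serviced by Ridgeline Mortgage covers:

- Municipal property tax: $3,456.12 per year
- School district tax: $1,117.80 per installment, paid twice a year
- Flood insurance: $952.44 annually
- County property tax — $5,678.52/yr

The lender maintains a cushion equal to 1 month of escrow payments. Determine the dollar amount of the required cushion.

Municipal property tax: $3,456.12 per year
School district tax: $1,117.80 × 2 = $2,235.60 per year
Flood insurance: $952.44 per year
County property tax: $5,678.52 per year
Combined annual = $12,322.68
Base monthly escrow = $12,322.68 / 12 = $1,026.89
Required cushion = 1 × $1,026.89 = $1,026.89

$1,026.89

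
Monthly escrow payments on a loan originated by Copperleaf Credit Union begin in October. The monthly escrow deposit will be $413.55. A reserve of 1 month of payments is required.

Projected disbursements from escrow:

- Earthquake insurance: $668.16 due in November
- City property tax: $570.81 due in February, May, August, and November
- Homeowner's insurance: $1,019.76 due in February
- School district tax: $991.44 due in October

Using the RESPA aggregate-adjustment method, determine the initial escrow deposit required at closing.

Cushion = 1 × $413.55 = $413.55
Trial balance (start $0, +$413.55 each month, − disbursements):
  Oct: +$413.55 − $991.44 → -$577.89
  Nov: +$413.55 − $1,238.97 → -$1,403.31
  Dec: +$413.55 → -$989.76
  Jan: +$413.55 → -$576.21
  Feb: +$413.55 − $1,590.57 → -$1,753.23
  Mar: +$413.55 → -$1,339.68
  Apr: +$413.55 → -$926.13
  May: +$413.55 − $570.81 → -$1,083.39
  Jun: +$413.55 → -$669.84
  Jul: +$413.55 → -$256.29
  Aug: +$413.55 − $570.81 → -$413.55
  Sep: +$413.55 → $0.00
Lowest trial balance = -$1,753.23 (Feb)
Initial deposit = cushion − low point = $413.55 − (-$1,753.23) = $2,166.78

$2,166.78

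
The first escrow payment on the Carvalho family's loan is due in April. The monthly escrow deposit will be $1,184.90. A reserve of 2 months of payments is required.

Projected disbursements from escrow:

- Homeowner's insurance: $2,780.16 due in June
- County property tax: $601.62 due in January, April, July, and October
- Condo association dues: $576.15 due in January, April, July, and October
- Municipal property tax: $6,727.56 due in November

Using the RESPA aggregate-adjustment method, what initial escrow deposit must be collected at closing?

$5,931.63

Cushion = 2 × $1,184.90 = $2,369.80
Trial balance (start $0, +$1,184.90 each month, − disbursements):
  Apr: +$1,184.90 − $1,177.77 → $7.13
  May: +$1,184.90 → $1,192.03
  Jun: +$1,184.90 − $2,780.16 → -$403.23
  Jul: +$1,184.90 − $1,177.77 → -$396.10
  Aug: +$1,184.90 → $788.80
  Sep: +$1,184.90 → $1,973.70
  Oct: +$1,184.90 − $1,177.77 → $1,980.83
  Nov: +$1,184.90 − $6,727.56 → -$3,561.83
  Dec: +$1,184.90 → -$2,376.93
  Jan: +$1,184.90 − $1,177.77 → -$2,369.80
  Feb: +$1,184.90 → -$1,184.90
  Mar: +$1,184.90 → $0.00
Lowest trial balance = -$3,561.83 (Nov)
Initial deposit = cushion − low point = $2,369.80 − (-$3,561.83) = $5,931.63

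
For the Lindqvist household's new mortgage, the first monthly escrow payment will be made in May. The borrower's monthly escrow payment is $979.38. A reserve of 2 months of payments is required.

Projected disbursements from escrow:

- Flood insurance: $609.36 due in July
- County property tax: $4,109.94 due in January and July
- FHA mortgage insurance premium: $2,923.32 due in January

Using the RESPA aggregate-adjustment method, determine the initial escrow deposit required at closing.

Cushion = 2 × $979.38 = $1,958.76
Trial balance (start $0, +$979.38 each month, − disbursements):
  May: +$979.38 → $979.38
  Jun: +$979.38 → $1,958.76
  Jul: +$979.38 − $4,719.30 → -$1,781.16
  Aug: +$979.38 → -$801.78
  Sep: +$979.38 → $177.60
  Oct: +$979.38 → $1,156.98
  Nov: +$979.38 → $2,136.36
  Dec: +$979.38 → $3,115.74
  Jan: +$979.38 − $7,033.26 → -$2,938.14
  Feb: +$979.38 → -$1,958.76
  Mar: +$979.38 → -$979.38
  Apr: +$979.38 → $0.00
Lowest trial balance = -$2,938.14 (Jan)
Initial deposit = cushion − low point = $1,958.76 − (-$2,938.14) = $4,896.90

$4,896.90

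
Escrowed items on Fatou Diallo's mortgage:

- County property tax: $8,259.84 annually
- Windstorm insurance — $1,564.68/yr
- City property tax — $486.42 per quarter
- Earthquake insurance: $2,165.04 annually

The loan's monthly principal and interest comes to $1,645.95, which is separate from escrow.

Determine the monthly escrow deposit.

$1,161.27

County property tax: $8,259.84
Windstorm insurance: $1,564.68
City property tax: $486.42 × 4 = $1,945.68
Earthquake insurance: $2,165.04
Total per year = $13,935.24
Monthly = $13,935.24 / 12 = $1,161.27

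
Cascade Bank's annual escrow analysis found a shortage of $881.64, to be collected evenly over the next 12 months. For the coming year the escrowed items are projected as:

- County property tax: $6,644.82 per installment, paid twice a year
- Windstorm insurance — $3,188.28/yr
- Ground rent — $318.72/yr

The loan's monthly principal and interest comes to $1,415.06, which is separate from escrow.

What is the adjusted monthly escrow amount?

$1,473.19

County property tax = $6,644.82 × 2 = $13,289.64/yr
Windstorm insurance = $3,188.28/yr
Ground rent = $318.72/yr
Annual escrow total = $13,289.64 + $3,188.28 + $318.72 = $16,796.64
Monthly = $16,796.64 / 12 = $1,399.72
Shortage spread = $881.64 / 12 = $73.47/mo
New monthly escrow = $1,399.72 + $73.47 = $1,473.19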